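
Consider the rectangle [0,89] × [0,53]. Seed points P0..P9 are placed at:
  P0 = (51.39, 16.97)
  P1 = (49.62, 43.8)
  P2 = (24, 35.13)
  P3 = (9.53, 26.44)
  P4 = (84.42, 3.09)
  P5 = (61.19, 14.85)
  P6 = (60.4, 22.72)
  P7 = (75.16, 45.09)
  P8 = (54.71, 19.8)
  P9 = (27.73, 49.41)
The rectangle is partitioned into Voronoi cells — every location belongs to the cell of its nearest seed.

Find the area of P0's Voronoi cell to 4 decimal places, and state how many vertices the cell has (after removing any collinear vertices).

Area of P0's cell: 618.4599 (6 vertices)

1. box [0,89]×[0,53]: [(0, 0) (89, 0) (89, 53) (0, 53)]
2. ⊥bis P0·P1 via (50.505,30.385): [(0, 27.0531) (0, 0) (89, 0) (89, 32.9246)]  |A|=2669.0072
3. ⊥bis P0·P2 via (37.695,26.05): [(40.1147, 29.6995) (20.4234, 0) (89, 0) (89, 32.9246)]  |A|=1823.1094
4. ⊥bis P0·P3 via (30.46,21.705): [(40.1147, 29.6995) (28.2048, 11.7363) (25.5497, 0) (89, 0) (89, 32.9246)]  |A|=1793.028
5. ⊥bis P0·P4 via (67.905,10.03): [(77.1987, 32.146) (40.1147, 29.6995) (28.2048, 11.7363) (25.5497, 0) (63.6902, 0)]  |A|=1191.9461
6. ⊥bis P0·P5 via (56.29,15.91): [(59.5504, 30.9817) (40.1147, 29.6995) (28.2048, 11.7363) (25.5497, 0) (52.8482, 0)]  |A|=748.1988
7. ⊥bis P0·P6 via (55.895,19.845): [(56.8257, 18.3866) (49.2226, 30.3004) (40.1147, 29.6995) (28.2048, 11.7363) (25.5497, 0) (52.8482, 0)]  |A|=684.0866
8. ⊥bis P0·P7 via (63.275,31.03): [(56.8257, 18.3866) (49.2226, 30.3004) (40.1147, 29.6995) (28.2048, 11.7363) (25.5497, 0) (52.8482, 0)]  |A|=684.0866
9. ⊥bis P0·P8 via (53.05,18.385): [(56.0612, 14.8524) (43.2302, 29.9051) (40.1147, 29.6995) (28.2048, 11.7363) (25.5497, 0) (52.8482, 0)]  |A|=618.4599
10. ⊥bis P0·P9 via (39.56,33.19): [(56.0612, 14.8524) (43.2302, 29.9051) (40.1147, 29.6995) (28.2048, 11.7363) (25.5497, 0) (52.8482, 0)]  |A|=618.4599
11. canonical 6-gon: [(56.0612, 14.8524) (43.2302, 29.9051) (40.1147, 29.6995) (28.2048, 11.7363) (25.5497, 0) (52.8482, 0)]
12. shoelace: 618.4599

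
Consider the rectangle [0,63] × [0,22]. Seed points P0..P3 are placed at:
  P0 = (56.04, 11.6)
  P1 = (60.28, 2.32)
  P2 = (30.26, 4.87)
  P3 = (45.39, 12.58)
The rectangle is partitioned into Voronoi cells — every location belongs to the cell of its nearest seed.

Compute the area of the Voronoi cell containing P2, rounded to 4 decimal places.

1. box [0,63]×[0,22]: [(0, 0) (63, 0) (63, 22) (0, 22)]
2. ⊥bis P2·P0 via (43.15,8.235): [(0, 0) (45.2998, 0) (39.5566, 22) (0, 22)]  |A|=933.42
3. ⊥bis P2·P1 via (45.27,3.595): [(0, 0) (44.9646, 0) (45.0469, 0.9687) (39.5566, 22) (0, 22)]  |A|=933.2577
4. ⊥bis P2·P3 via (37.825,8.725): [(0, 0) (42.2711, 0) (31.0603, 22) (0, 22)]  |A|=806.6453
5. canonical 4-gon: [(0, 0) (42.2711, 0) (31.0603, 22) (0, 22)]
6. shoelace: 806.6453

Area of P2's cell: 806.6453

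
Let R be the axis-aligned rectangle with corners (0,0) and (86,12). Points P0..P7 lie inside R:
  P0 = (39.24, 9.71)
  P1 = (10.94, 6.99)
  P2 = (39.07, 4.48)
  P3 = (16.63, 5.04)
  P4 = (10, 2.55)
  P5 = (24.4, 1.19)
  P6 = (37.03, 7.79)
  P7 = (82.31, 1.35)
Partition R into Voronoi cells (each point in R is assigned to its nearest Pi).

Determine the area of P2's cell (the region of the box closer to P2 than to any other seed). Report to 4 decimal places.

1. box [0,86]×[0,12]: [(0, 0) (86, 0) (86, 12) (0, 12)]
2. ⊥bis P2·P0 via (39.155,7.095): [(0, 8.3677) (0, 0) (86, 0) (86, 5.5723)]  |A|=599.4216
3. ⊥bis P2·P1 via (25.005,5.735): [(25.1669, 7.5497) (24.4933, 0) (86, 0) (86, 5.5723)]  |A|=401.6685
4. ⊥bis P2·P3 via (27.85,4.76): [(27.9174, 7.4603) (27.7312, 0) (86, 0) (86, 5.5723)]  |A|=379.1779
5. ⊥bis P2·P4 via (24.535,3.515): [(27.9174, 7.4603) (27.7312, 0) (86, 0) (86, 5.5723)]  |A|=379.1779
6. ⊥bis P2·P5 via (31.735,2.835): [(30.7181, 7.3692) (32.3708, 0) (86, 0) (86, 5.5723)]  |A|=351.6272
7. ⊥bis P2·P6 via (38.05,6.135): [(39.585, 7.081) (31.8516, 2.3149) (32.3708, 0) (86, 0) (86, 5.5723)]  |A|=329.3824
8. ⊥bis P2·P7 via (60.69,2.915): [(60.9413, 6.3868) (39.585, 7.081) (31.8516, 2.3149) (32.3708, 0) (60.479, 0)]  |A|=178.0656
9. canonical 5-gon: [(60.9413, 6.3868) (39.585, 7.081) (31.8516, 2.3149) (32.3708, 0) (60.479, 0)]
10. shoelace: 178.0656

Area of P2's cell: 178.0656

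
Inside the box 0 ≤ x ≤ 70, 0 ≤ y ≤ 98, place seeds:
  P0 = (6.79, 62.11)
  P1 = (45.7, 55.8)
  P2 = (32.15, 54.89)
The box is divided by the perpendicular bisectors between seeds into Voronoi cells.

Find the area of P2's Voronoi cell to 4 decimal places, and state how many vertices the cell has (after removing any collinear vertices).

Area of P2's cell: 2213.4059 (4 vertices)

1. box [0,70]×[0,98]: [(0, 0) (70, 0) (70, 98) (0, 98)]
2. ⊥bis P2·P0 via (19.47,58.5): [(2.815, 0) (70, 0) (70, 98) (30.7157, 98)]  |A|=5216.996
3. ⊥bis P2·P1 via (38.925,55.345): [(2.815, 0) (42.6419, 0) (36.0603, 98) (30.7157, 98)]  |A|=2213.4059
4. canonical 4-gon: [(2.815, 0) (42.6419, 0) (36.0603, 98) (30.7157, 98)]
5. shoelace: 2213.4059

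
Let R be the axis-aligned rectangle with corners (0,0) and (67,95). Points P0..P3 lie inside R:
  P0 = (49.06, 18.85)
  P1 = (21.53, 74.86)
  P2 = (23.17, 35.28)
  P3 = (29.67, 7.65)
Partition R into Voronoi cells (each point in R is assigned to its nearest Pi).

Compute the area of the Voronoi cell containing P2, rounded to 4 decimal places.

Area of P2's cell: 1540.2523

1. box [0,67]×[0,95]: [(0, 0) (67, 0) (67, 95) (0, 95)]
2. ⊥bis P2·P0 via (36.115,27.065): [(0, 0) (18.9393, 0) (67, 75.7328) (67, 95) (0, 95)]  |A|=4545.1146
3. ⊥bis P2·P1 via (22.35,55.07): [(0, 54.1439) (0, 0) (18.9393, 0) (54.7389, 56.412)]  |A|=2016.0917
4. ⊥bis P2·P3 via (26.42,21.465): [(0, 54.1439) (0, 15.2497) (33.6389, 23.1633) (54.7389, 56.412)]  |A|=1540.2523
5. canonical 4-gon: [(0, 54.1439) (0, 15.2497) (33.6389, 23.1633) (54.7389, 56.412)]
6. shoelace: 1540.2523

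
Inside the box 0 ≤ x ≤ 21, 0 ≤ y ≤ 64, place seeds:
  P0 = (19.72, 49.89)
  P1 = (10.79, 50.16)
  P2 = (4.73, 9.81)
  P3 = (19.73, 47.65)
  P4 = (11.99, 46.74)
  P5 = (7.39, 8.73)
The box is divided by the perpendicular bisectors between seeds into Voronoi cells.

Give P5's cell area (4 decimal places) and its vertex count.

Area of P5's cell: 354.9810 (5 vertices)

1. box [0,21]×[0,64]: [(0, 0) (21, 0) (21, 64) (0, 64)]
2. ⊥bis P5·P0 via (13.555,29.31): [(0, 33.3706) (0, 0) (21, 0) (21, 27.0798)]  |A|=634.7284
3. ⊥bis P5·P1 via (9.09,29.445): [(14.619, 28.9913) (0, 30.191) (0, 0) (21, 0) (21, 27.0798)]  |A|=611.4872
4. ⊥bis P5·P2 via (6.06,9.27): [(14.619, 28.9913) (14.0849, 29.0351) (2.2962, 0) (21, 0) (21, 27.0798)]  |A|=365.5326
5. ⊥bis P5·P3 via (13.56,28.19): [(13.7211, 28.1389) (2.2962, 0) (21, 0) (21, 25.8311)]  |A|=357.1632
6. ⊥bis P5·P4 via (9.69,27.735): [(18.27, 26.6966) (13.376, 27.2889) (2.2962, 0) (21, 0) (21, 25.8311)]  |A|=354.981
7. canonical 5-gon: [(18.27, 26.6966) (13.376, 27.2889) (2.2962, 0) (21, 0) (21, 25.8311)]
8. shoelace: 354.981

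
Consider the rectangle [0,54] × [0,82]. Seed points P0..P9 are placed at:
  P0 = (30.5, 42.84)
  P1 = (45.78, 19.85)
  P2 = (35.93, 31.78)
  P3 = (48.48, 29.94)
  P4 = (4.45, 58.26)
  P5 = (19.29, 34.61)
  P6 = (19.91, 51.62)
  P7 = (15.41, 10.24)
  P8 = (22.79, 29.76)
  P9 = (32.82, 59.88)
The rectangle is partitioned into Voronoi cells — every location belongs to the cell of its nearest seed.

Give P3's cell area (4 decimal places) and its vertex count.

1. box [0,54]×[0,82]: [(0, 0) (54, 0) (54, 82) (0, 82)]
2. ⊥bis P3·P0 via (39.49,36.39): [(13.3815, 0) (54, 0) (54, 56.614)]  |A|=1149.7885
3. ⊥bis P3·P1 via (47.13,24.895): [(33.8016, 28.4616) (54, 23.0566) (54, 56.614)]  |A|=338.9021
4. ⊥bis P3·P2 via (42.205,30.86): [(43.9213, 42.5664) (41.5494, 26.3883) (54, 23.0566) (54, 56.614)]  |A|=273.7716
5. ⊥bis P3·P4 via (26.465,44.1): [(43.9213, 42.5664) (41.5494, 26.3883) (54, 23.0566) (54, 56.614)]  |A|=273.7716
6. ⊥bis P3·P5 via (33.885,32.275): [(43.9213, 42.5664) (41.5494, 26.3883) (54, 23.0566) (54, 56.614)]  |A|=273.7716
7. ⊥bis P3·P6 via (34.195,40.78): [(43.9213, 42.5664) (41.5494, 26.3883) (54, 23.0566) (54, 56.614)]  |A|=273.7716
8. ⊥bis P3·P7 via (31.945,20.09): [(43.9213, 42.5664) (41.5494, 26.3883) (54, 23.0566) (54, 56.614)]  |A|=273.7716
9. ⊥bis P3·P8 via (35.635,29.85): [(43.9213, 42.5664) (41.5494, 26.3883) (54, 23.0566) (54, 56.614)]  |A|=273.7716
10. ⊥bis P3·P9 via (40.65,44.91): [(48.5778, 49.0566) (43.9213, 42.5664) (41.5494, 26.3883) (54, 23.0566) (54, 51.8927)]  |A|=260.9716
11. canonical 5-gon: [(48.5778, 49.0566) (43.9213, 42.5664) (41.5494, 26.3883) (54, 23.0566) (54, 51.8927)]
12. shoelace: 260.9716

Area of P3's cell: 260.9716 (5 vertices)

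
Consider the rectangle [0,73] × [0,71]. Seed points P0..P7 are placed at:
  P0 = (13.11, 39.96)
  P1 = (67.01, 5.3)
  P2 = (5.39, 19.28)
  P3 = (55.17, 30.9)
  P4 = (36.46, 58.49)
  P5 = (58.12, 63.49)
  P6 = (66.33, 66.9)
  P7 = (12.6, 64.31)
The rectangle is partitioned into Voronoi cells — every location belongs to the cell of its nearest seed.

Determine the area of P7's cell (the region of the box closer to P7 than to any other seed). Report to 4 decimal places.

Area of P7's cell: 464.3267

1. box [0,73]×[0,71]: [(0, 0) (73, 0) (73, 71) (0, 71)]
2. ⊥bis P7·P0 via (12.855,52.135): [(0, 51.8658) (73, 53.3947) (73, 71) (0, 71)]  |A|=1340.9929
3. ⊥bis P7·P1 via (39.805,34.805): [(0, 51.8658) (59.6634, 53.1154) (73, 65.4124) (73, 71) (0, 71)]  |A|=1260.8557
4. ⊥bis P7·P2 via (8.995,41.795): [(0, 51.8658) (59.6634, 53.1154) (73, 65.4124) (73, 71) (0, 71)]  |A|=1260.8557
5. ⊥bis P7·P3 via (33.885,47.605): [(0, 51.8658) (37.8511, 52.6585) (52.246, 71) (0, 71)]  |A|=841.2604
6. ⊥bis P7·P4 via (24.53,61.4): [(0, 51.8658) (22.3184, 52.3332) (26.8717, 71) (0, 71)]  |A|=464.3267
7. ⊥bis P7·P5 via (35.36,63.9): [(0, 51.8658) (22.3184, 52.3332) (26.8717, 71) (0, 71)]  |A|=464.3267
8. ⊥bis P7·P6 via (39.465,65.605): [(0, 51.8658) (22.3184, 52.3332) (26.8717, 71) (0, 71)]  |A|=464.3267
9. canonical 4-gon: [(0, 51.8658) (22.3184, 52.3332) (26.8717, 71) (0, 71)]
10. shoelace: 464.3267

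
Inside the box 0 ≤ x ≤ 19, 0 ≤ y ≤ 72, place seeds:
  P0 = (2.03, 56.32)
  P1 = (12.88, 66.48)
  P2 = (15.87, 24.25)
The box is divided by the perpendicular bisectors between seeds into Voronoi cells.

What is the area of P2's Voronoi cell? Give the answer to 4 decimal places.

Area of P2's cell: 769.9248

1. box [0,19]×[0,72]: [(0, 0) (19, 0) (19, 72) (0, 72)]
2. ⊥bis P2·P0 via (8.95,40.285): [(0, 36.4226) (0, 0) (19, 0) (19, 44.6221)]  |A|=769.9248
3. ⊥bis P2·P1 via (14.375,45.365): [(0, 36.4226) (0, 0) (19, 0) (19, 44.6221)]  |A|=769.9248
4. canonical 4-gon: [(0, 36.4226) (0, 0) (19, 0) (19, 44.6221)]
5. shoelace: 769.9248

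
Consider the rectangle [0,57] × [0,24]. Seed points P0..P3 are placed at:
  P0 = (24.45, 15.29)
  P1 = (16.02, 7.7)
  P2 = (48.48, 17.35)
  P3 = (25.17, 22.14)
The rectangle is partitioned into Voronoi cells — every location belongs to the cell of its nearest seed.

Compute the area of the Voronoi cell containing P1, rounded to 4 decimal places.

1. box [0,57]×[0,24]: [(0, 0) (57, 0) (57, 24) (0, 24)]
2. ⊥bis P1·P0 via (20.235,11.495): [(0, 0) (30.5846, 0) (8.976, 24) (0, 24)]  |A|=474.7277
3. ⊥bis P1·P2 via (32.25,12.525): [(0, 0) (30.5846, 0) (8.976, 24) (0, 24)]  |A|=474.7277
4. ⊥bis P1·P3 via (20.595,14.92): [(0, 0) (30.5846, 0) (12.5767, 20.0008) (6.2655, 24) (0, 24)]  |A|=469.3077
5. canonical 5-gon: [(0, 0) (30.5846, 0) (12.5767, 20.0008) (6.2655, 24) (0, 24)]
6. shoelace: 469.3077

Area of P1's cell: 469.3077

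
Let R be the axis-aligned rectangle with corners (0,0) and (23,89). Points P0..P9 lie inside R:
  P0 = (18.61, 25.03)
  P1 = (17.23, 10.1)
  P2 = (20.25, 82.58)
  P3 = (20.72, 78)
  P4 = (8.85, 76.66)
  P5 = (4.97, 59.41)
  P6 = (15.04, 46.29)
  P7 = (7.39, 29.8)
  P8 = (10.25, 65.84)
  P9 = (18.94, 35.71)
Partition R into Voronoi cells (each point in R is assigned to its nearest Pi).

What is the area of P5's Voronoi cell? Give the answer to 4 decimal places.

Area of P5's cell: 176.8249

1. box [0,23]×[0,89]: [(0, 0) (23, 0) (23, 89) (0, 89)]
2. ⊥bis P5·P0 via (11.79,42.22): [(0, 37.5424) (23, 46.6675) (23, 89) (0, 89)]  |A|=1078.5863
3. ⊥bis P5·P1 via (11.1,34.755): [(0, 37.5424) (23, 46.6675) (23, 89) (0, 89)]  |A|=1078.5863
4. ⊥bis P5·P2 via (12.61,70.995): [(0, 79.311) (0, 37.5424) (23, 46.6675) (23, 64.1431)]  |A|=681.3076
5. ⊥bis P5·P3 via (12.845,68.705): [(1.4737, 78.3391) (0, 79.311) (0, 37.5424) (23, 46.6675) (23, 60.1014)]  |A|=637.8064
6. ⊥bis P5·P4 via (6.91,68.035): [(16.0668, 65.9754) (0, 69.5892) (0, 37.5424) (23, 46.6675) (23, 60.1014)]  |A|=557.689
7. ⊥bis P5·P6 via (10.005,52.85): [(21.3139, 61.5299) (16.0668, 65.9754) (0, 69.5892) (0, 45.1709)]  |A|=286.4565
8. ⊥bis P5·P7 via (6.18,44.605): [(21.3139, 61.5299) (16.0668, 65.9754) (0, 69.5892) (0, 45.1709)]  |A|=286.4565
9. ⊥bis P5·P8 via (7.61,62.625): [(14.92, 56.6224) (0, 68.874) (0, 45.1709)]  |A|=176.8249
10. ⊥bis P5·P9 via (11.955,47.56): [(14.92, 56.6224) (0, 68.874) (0, 45.1709)]  |A|=176.8249
11. canonical 3-gon: [(14.92, 56.6224) (0, 68.874) (0, 45.1709)]
12. shoelace: 176.8249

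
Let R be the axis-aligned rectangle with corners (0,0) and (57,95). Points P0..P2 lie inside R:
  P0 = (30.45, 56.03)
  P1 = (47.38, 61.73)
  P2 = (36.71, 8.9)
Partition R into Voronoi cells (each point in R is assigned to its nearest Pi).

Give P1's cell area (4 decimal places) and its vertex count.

Area of P1's cell: 1225.6330 (4 vertices)

1. box [0,57]×[0,95]: [(0, 0) (57, 0) (57, 95) (0, 95)]
2. ⊥bis P1·P0 via (38.915,58.88): [(57, 5.1644) (57, 95) (26.7541, 95)]  |A|=1358.5795
3. ⊥bis P1·P2 via (42.045,35.315): [(47.1994, 34.274) (57, 32.2946) (57, 95) (26.7541, 95)]  |A|=1225.633
4. canonical 4-gon: [(47.1994, 34.274) (57, 32.2946) (57, 95) (26.7541, 95)]
5. shoelace: 1225.633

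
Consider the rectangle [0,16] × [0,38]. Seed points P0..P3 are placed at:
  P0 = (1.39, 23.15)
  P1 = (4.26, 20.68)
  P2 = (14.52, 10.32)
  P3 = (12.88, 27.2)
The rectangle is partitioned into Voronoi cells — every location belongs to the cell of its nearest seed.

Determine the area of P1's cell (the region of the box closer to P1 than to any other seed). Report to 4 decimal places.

1. box [0,16]×[0,38]: [(0, 0) (16, 0) (16, 38) (0, 38)]
2. ⊥bis P1·P0 via (2.825,21.915): [(0, 18.6325) (0, 0) (16, 0) (16, 37.2236)]  |A|=446.8489
3. ⊥bis P1·P2 via (9.39,15.5): [(0, 18.6325) (0, 6.2006) (16, 22.0462) (16, 37.2236)]  |A|=220.8742
4. ⊥bis P1·P3 via (8.57,23.94): [(6.6979, 26.4151) (0, 18.6325) (0, 6.2006) (12.571, 18.6503)]  |A|=126.9985
5. canonical 4-gon: [(6.6979, 26.4151) (0, 18.6325) (0, 6.2006) (12.571, 18.6503)]
6. shoelace: 126.9985

Area of P1's cell: 126.9985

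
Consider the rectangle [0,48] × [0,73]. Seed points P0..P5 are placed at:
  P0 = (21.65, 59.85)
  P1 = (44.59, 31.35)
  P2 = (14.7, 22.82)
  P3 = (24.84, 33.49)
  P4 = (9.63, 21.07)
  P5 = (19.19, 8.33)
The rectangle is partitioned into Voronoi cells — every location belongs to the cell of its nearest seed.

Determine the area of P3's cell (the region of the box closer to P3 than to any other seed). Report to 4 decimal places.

1. box [0,48]×[0,73]: [(0, 0) (48, 0) (48, 73) (0, 73)]
2. ⊥bis P3·P0 via (23.245,46.67): [(0, 43.857) (0, 0) (48, 0) (48, 49.6658)]  |A|=2244.5456
3. ⊥bis P3·P1 via (34.715,32.42): [(36.432, 48.2658) (0, 43.857) (0, 0) (31.2021, 0)]  |A|=1551.8968
4. ⊥bis P3·P2 via (19.77,28.155): [(32.9008, 15.6765) (36.432, 48.2658) (2.8805, 44.2056)]  |A|=539.5417
5. ⊥bis P3·P4 via (17.235,27.28): [(5.2628, 41.9416) (32.9008, 15.6765) (36.432, 48.2658) (3.3661, 44.2643)]  |A|=538.922
6. ⊥bis P3·P5 via (22.015,20.91): [(5.2628, 41.9416) (29.0579, 19.3284) (33.1958, 18.3992) (36.432, 48.2658) (3.3661, 44.2643)]  |A|=533.1517
7. canonical 5-gon: [(5.2628, 41.9416) (29.0579, 19.3284) (33.1958, 18.3992) (36.432, 48.2658) (3.3661, 44.2643)]
8. shoelace: 533.1517

Area of P3's cell: 533.1517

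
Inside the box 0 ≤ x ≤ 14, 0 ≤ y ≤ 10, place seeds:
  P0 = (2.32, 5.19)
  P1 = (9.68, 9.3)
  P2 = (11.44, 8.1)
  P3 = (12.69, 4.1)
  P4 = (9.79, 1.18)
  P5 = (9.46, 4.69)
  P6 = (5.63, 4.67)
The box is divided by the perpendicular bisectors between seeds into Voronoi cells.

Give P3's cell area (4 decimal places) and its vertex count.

Area of P3's cell: 14.3235 (5 vertices)

1. box [0,14]×[0,10]: [(0, 0) (14, 0) (14, 10) (0, 10)]
2. ⊥bis P3·P0 via (7.505,4.645): [(7.0168, 0) (14, 0) (14, 10) (8.0679, 10)]  |A|=64.5769
3. ⊥bis P3·P1 via (11.185,6.7): [(7.4966, 4.565) (7.0168, 0) (14, 0) (14, 8.3295)]  |A|=43.0241
4. ⊥bis P3·P2 via (12.065,6.1): [(7.8998, 4.7984) (7.4966, 4.565) (7.0168, 0) (14, 0) (14, 6.7047)]  |A|=38.0684
5. ⊥bis P3·P4 via (11.24,2.64): [(8.7874, 5.0758) (13.8982, 0) (14, 0) (14, 6.7047)]  |A|=17.7326
6. ⊥bis P3·P5 via (11.075,4.395): [(11.3454, 5.8751) (10.829, 3.0482) (13.8982, 0) (14, 0) (14, 6.7047)]  |A|=14.3235
7. ⊥bis P3·P6 via (9.16,4.385): [(11.3454, 5.8751) (10.829, 3.0482) (13.8982, 0) (14, 0) (14, 6.7047)]  |A|=14.3235
8. canonical 5-gon: [(11.3454, 5.8751) (10.829, 3.0482) (13.8982, 0) (14, 0) (14, 6.7047)]
9. shoelace: 14.3235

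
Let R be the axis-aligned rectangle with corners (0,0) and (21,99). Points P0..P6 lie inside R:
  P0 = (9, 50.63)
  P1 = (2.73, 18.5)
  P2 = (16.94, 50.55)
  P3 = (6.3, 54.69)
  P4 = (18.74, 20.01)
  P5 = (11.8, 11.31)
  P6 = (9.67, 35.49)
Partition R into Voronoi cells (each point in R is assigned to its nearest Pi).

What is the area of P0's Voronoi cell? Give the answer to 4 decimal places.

1. box [0,21]×[0,99]: [(0, 0) (21, 0) (21, 99) (0, 99)]
2. ⊥bis P0·P1 via (5.865,34.565): [(0, 35.7095) (21, 31.6115) (21, 99) (0, 99)]  |A|=1372.1294
3. ⊥bis P0·P2 via (12.97,50.59): [(0, 35.7095) (12.7949, 33.2127) (13.4578, 99) (0, 99)]  |A|=847.5731
4. ⊥bis P0·P3 via (7.65,52.66): [(0, 47.5726) (0, 35.7095) (12.7949, 33.2127) (13.0269, 56.2358)]  |A|=224.8481
5. ⊥bis P0·P4 via (13.87,35.32): [(0, 47.5726) (0, 35.7095) (9.3553, 33.8839) (12.8128, 34.9837) (13.0269, 56.2358)]  |A|=221.7962
6. ⊥bis P0·P5 via (10.4,30.97): [(0, 47.5726) (0, 35.7095) (9.3553, 33.8839) (12.8128, 34.9837) (13.0269, 56.2358)]  |A|=221.7962
7. ⊥bis P0·P6 via (9.335,43.06): [(0, 47.5726) (0, 42.6469) (12.8957, 43.2176) (13.0269, 56.2358)]  |A|=115.9851
8. canonical 4-gon: [(0, 47.5726) (0, 42.6469) (12.8957, 43.2176) (13.0269, 56.2358)]
9. shoelace: 115.9851

Area of P0's cell: 115.9851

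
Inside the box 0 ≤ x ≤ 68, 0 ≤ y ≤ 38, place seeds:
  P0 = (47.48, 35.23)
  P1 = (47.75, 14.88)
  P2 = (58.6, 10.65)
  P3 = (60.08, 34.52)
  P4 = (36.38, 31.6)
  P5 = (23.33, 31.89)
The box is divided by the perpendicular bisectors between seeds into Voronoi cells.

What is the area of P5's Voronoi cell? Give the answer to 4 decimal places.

1. box [0,68]×[0,38]: [(0, 0) (68, 0) (68, 38) (0, 38)]
2. ⊥bis P5·P0 via (35.405,33.56): [(0, 0) (40.0464, 0) (34.7909, 38) (0, 38)]  |A|=1421.9099
3. ⊥bis P5·P1 via (35.54,23.385): [(0, 0) (19.2509, 0) (36.6015, 24.9089) (34.7909, 38) (0, 38)]  |A|=1162.9138
4. ⊥bis P5·P2 via (40.965,21.27): [(0, 0) (19.2509, 0) (36.6015, 24.9089) (34.7909, 38) (0, 38)]  |A|=1162.9138
5. ⊥bis P5·P3 via (41.705,33.205): [(0, 0) (19.2509, 0) (36.6015, 24.9089) (34.7909, 38) (0, 38)]  |A|=1162.9138
6. ⊥bis P5·P4 via (29.855,31.745): [(0, 0) (19.2509, 0) (29.4758, 14.679) (29.994, 38) (0, 38)]  |A|=1051.0766
7. canonical 5-gon: [(0, 0) (19.2509, 0) (29.4758, 14.679) (29.994, 38) (0, 38)]
8. shoelace: 1051.0766

Area of P5's cell: 1051.0766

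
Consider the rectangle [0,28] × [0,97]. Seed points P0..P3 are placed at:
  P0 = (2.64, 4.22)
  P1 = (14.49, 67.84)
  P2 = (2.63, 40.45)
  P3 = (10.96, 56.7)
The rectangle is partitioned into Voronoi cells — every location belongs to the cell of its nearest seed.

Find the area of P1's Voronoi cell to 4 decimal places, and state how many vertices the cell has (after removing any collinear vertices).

1. box [0,28]×[0,97]: [(0, 0) (28, 0) (28, 97) (0, 97)]
2. ⊥bis P1·P0 via (8.565,36.03): [(0, 37.6253) (28, 32.41) (28, 97) (0, 97)]  |A|=1735.5054
3. ⊥bis P1·P2 via (8.56,54.145): [(0, 57.8515) (28, 45.7274) (28, 97) (0, 97)]  |A|=1265.8953
4. ⊥bis P1·P3 via (12.725,62.27): [(0, 66.3022) (28, 57.4297) (28, 97) (0, 97)]  |A|=983.7525
5. canonical 4-gon: [(0, 66.3022) (28, 57.4297) (28, 97) (0, 97)]
6. shoelace: 983.7525

Area of P1's cell: 983.7525 (4 vertices)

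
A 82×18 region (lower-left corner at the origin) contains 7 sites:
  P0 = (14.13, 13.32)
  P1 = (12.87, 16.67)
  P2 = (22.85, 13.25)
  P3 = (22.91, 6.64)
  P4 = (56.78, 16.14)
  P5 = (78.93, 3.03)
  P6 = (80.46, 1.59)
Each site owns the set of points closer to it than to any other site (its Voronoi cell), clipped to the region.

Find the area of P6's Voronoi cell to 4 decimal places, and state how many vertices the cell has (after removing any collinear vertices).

Area of P6's cell: 10.6582 (3 vertices)

1. box [0,82]×[0,18]: [(0, 0) (82, 0) (82, 18) (0, 18)]
2. ⊥bis P6·P0 via (47.295,7.455): [(45.9766, 0) (82, 0) (82, 18) (49.1598, 18)]  |A|=619.772
3. ⊥bis P6·P1 via (46.665,9.13): [(45.9766, 0) (82, 0) (82, 18) (49.1598, 18)]  |A|=619.772
4. ⊥bis P6·P2 via (51.655,7.42): [(50.1532, 0) (82, 0) (82, 18) (53.7963, 18)]  |A|=540.4539
5. ⊥bis P6·P3 via (51.685,4.115): [(52.22, 10.2113) (51.3239, 0) (82, 0) (82, 18) (53.7963, 18)]  |A|=534.4768
6. ⊥bis P6·P4 via (68.62,8.865): [(63.173, 0) (82, 0) (82, 18) (74.2329, 18)]  |A|=239.3469
7. ⊥bis P6·P5 via (79.695,2.31): [(77.5209, 0) (82, 0) (82, 4.7591)]  |A|=10.6582
8. canonical 3-gon: [(77.5209, 0) (82, 0) (82, 4.7591)]
9. shoelace: 10.6582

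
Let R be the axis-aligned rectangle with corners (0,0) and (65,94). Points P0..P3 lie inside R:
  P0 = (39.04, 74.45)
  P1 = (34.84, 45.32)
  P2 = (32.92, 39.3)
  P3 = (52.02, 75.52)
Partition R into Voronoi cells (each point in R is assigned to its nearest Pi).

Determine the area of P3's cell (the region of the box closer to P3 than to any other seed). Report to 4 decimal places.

1. box [0,65]×[0,94]: [(0, 0) (65, 0) (65, 94) (0, 94)]
2. ⊥bis P3·P0 via (45.53,74.985): [(51.7114, 0) (65, 0) (65, 94) (43.9625, 94)]  |A|=1613.3286
3. ⊥bis P3·P1 via (43.43,60.42): [(46.8931, 58.45) (65, 48.1494) (65, 94) (43.9625, 94)]  |A|=789.0491
4. ⊥bis P3·P2 via (42.47,57.41): [(46.8931, 58.45) (65, 48.1494) (65, 94) (43.9625, 94)]  |A|=789.0491
5. canonical 4-gon: [(46.8931, 58.45) (65, 48.1494) (65, 94) (43.9625, 94)]
6. shoelace: 789.0491

Area of P3's cell: 789.0491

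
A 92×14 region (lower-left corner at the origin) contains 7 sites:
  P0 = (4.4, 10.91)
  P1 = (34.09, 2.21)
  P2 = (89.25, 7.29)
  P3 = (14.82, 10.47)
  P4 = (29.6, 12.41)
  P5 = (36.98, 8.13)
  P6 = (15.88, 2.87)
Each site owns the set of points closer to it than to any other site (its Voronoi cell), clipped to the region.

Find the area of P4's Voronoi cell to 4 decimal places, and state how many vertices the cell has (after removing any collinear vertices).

1. box [0,92]×[0,14]: [(0, 0) (92, 0) (92, 14) (0, 14)]
2. ⊥bis P4·P0 via (17,11.66): [(17.694, 0) (92, 0) (92, 14) (16.8607, 14)]  |A|=1046.1167
3. ⊥bis P4·P1 via (31.845,7.31): [(17.6314, 1.0532) (47.0428, 14) (16.8607, 14)]  |A|=195.3804
4. ⊥bis P4·P2 via (59.425,9.85): [(17.6314, 1.0532) (47.0428, 14) (16.8607, 14)]  |A|=195.3804
5. ⊥bis P4·P3 via (22.21,11.44): [(23.2488, 3.526) (47.0428, 14) (21.874, 14)]  |A|=131.8092
6. ⊥bis P4·P5 via (33.29,10.27): [(23.2488, 3.526) (31.4802, 7.1494) (35.4532, 14) (21.874, 14)]  |A|=92.1117
7. ⊥bis P4·P6 via (22.74,7.64): [(22.7015, 7.6953) (25.0495, 4.3186) (31.4802, 7.1494) (35.4532, 14) (21.874, 14)]  |A|=88.1409
8. canonical 5-gon: [(22.7015, 7.6953) (25.0495, 4.3186) (31.4802, 7.1494) (35.4532, 14) (21.874, 14)]
9. shoelace: 88.1409

Area of P4's cell: 88.1409 (5 vertices)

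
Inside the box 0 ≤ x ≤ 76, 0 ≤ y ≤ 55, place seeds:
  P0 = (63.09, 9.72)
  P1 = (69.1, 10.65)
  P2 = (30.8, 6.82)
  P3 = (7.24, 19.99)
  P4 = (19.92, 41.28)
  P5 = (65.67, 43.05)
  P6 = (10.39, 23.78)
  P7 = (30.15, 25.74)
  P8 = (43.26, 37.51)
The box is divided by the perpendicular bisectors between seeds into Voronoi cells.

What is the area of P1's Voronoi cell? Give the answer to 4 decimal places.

1. box [0,76]×[0,55]: [(0, 0) (76, 0) (76, 55) (0, 55)]
2. ⊥bis P1·P0 via (66.095,10.185): [(67.671, 0) (76, 0) (76, 55) (59.1602, 55)]  |A|=692.1398
3. ⊥bis P1·P2 via (49.95,8.735): [(67.671, 0) (76, 0) (76, 55) (59.1602, 55)]  |A|=692.1398
4. ⊥bis P1·P3 via (38.17,15.32): [(67.671, 0) (76, 0) (76, 55) (59.1602, 55)]  |A|=692.1398
5. ⊥bis P1·P4 via (44.51,25.965): [(59.8435, 50.5847) (67.671, 0) (76, 0) (76, 55) (62.5934, 55)]  |A|=684.5604
6. ⊥bis P1·P5 via (67.385,26.85): [(63.5786, 26.447) (67.671, 0) (76, 0) (76, 27.762)]  |A|=282.5599
7. ⊥bis P1·P6 via (39.745,17.215): [(63.5786, 26.447) (67.671, 0) (76, 0) (76, 27.762)]  |A|=282.5599
8. ⊥bis P1·P7 via (49.625,18.195): [(63.5786, 26.447) (67.671, 0) (76, 0) (76, 27.762)]  |A|=282.5599
9. ⊥bis P1·P8 via (56.18,24.08): [(63.5786, 26.447) (67.671, 0) (76, 0) (76, 27.762)]  |A|=282.5599
10. canonical 4-gon: [(63.5786, 26.447) (67.671, 0) (76, 0) (76, 27.762)]
11. shoelace: 282.5599

Area of P1's cell: 282.5599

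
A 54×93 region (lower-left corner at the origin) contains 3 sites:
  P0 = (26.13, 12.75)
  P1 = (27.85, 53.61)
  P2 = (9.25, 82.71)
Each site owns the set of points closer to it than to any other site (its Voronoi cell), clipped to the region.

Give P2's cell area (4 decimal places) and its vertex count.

1. box [0,54]×[0,93]: [(0, 0) (54, 0) (54, 93) (0, 93)]
2. ⊥bis P2·P0 via (17.69,47.73): [(0, 43.4617) (54, 56.4909) (54, 93) (0, 93)]  |A|=2323.2785
3. ⊥bis P2·P1 via (18.55,68.16): [(0, 56.3033) (54, 90.8188) (54, 93) (0, 93)]  |A|=1049.7043
4. canonical 4-gon: [(0, 56.3033) (54, 90.8188) (54, 93) (0, 93)]
5. shoelace: 1049.7043

Area of P2's cell: 1049.7043 (4 vertices)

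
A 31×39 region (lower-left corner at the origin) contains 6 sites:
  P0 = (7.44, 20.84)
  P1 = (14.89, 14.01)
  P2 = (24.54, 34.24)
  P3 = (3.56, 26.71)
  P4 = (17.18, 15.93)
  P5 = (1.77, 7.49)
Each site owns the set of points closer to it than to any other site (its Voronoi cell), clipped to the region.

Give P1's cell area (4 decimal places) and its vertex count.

Area of P1's cell: 196.9016 (4 vertices)

1. box [0,31]×[0,39]: [(0, 0) (31, 0) (31, 39) (0, 39)]
2. ⊥bis P1·P0 via (11.165,17.425): [(0, 5.2465) (0, 0) (31, 0) (31, 39) (30.9445, 39)]  |A|=686.7573
3. ⊥bis P1·P2 via (19.715,24.125): [(18.0399, 24.924) (0, 5.2465) (0, 0) (31, 0) (31, 18.7419)]  |A|=555.0935
4. ⊥bis P1·P3 via (9.225,20.36): [(18.0399, 24.924) (0, 5.2465) (0, 0) (31, 0) (31, 18.7419)]  |A|=555.0935
5. ⊥bis P1·P4 via (16.035,14.97): [(12.6336, 19.0269) (0, 5.2465) (0, 0) (28.5863, 0)]  |A|=305.0949
6. ⊥bis P1·P5 via (8.33,10.75): [(12.6336, 19.0269) (7.1754, 13.0733) (13.6722, 0) (28.5863, 0)]  |A|=196.9016
7. canonical 4-gon: [(12.6336, 19.0269) (7.1754, 13.0733) (13.6722, 0) (28.5863, 0)]
8. shoelace: 196.9016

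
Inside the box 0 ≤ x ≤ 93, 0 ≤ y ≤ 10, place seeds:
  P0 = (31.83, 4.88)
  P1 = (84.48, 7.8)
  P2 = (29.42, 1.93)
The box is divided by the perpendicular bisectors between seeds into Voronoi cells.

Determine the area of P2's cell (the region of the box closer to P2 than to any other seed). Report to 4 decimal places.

1. box [0,93]×[0,10]: [(0, 0) (93, 0) (93, 10) (0, 10)]
2. ⊥bis P2·P0 via (30.625,3.405): [(0, 0) (34.7929, 0) (22.5523, 10) (0, 10)]  |A|=286.7261
3. ⊥bis P2·P1 via (56.95,4.865): [(0, 0) (34.7929, 0) (22.5523, 10) (0, 10)]  |A|=286.7261
4. canonical 4-gon: [(0, 0) (34.7929, 0) (22.5523, 10) (0, 10)]
5. shoelace: 286.7261

Area of P2's cell: 286.7261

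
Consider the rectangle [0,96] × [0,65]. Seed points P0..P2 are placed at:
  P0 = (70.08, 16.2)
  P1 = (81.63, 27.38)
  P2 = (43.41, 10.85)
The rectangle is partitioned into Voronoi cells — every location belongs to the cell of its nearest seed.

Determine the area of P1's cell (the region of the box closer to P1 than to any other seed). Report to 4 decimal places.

1. box [0,96]×[0,65]: [(0, 0) (96, 0) (96, 65) (0, 65)]
2. ⊥bis P1·P0 via (75.855,21.79): [(96, 0.9783) (96, 65) (34.0292, 65)]  |A|=1983.7373
3. ⊥bis P1·P2 via (62.52,19.115): [(49.658, 48.854) (96, 0.9783) (96, 65) (42.6749, 65)]  |A|=1913.9404
4. canonical 4-gon: [(49.658, 48.854) (96, 0.9783) (96, 65) (42.6749, 65)]
5. shoelace: 1913.9404

Area of P1's cell: 1913.9404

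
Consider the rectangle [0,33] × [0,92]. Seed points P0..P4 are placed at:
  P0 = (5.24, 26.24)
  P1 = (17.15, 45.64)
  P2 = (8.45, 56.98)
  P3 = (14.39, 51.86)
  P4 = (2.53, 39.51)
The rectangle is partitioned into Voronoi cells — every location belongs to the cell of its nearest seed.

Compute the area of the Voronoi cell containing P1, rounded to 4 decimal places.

Area of P1's cell: 492.8382

1. box [0,33]×[0,92]: [(0, 0) (33, 0) (33, 92) (0, 92)]
2. ⊥bis P1·P0 via (11.195,35.94): [(0, 42.8128) (33, 22.5535) (33, 92) (0, 92)]  |A|=1957.4555
3. ⊥bis P1·P2 via (12.8,51.31): [(0.9579, 42.2248) (33, 22.5535) (33, 66.8074)]  |A|=708.9937
4. ⊥bis P1·P3 via (15.77,48.75): [(1.0026, 42.1973) (33, 22.5535) (33, 56.3955)]  |A|=541.4265
5. ⊥bis P1·P4 via (9.84,42.575): [(8.5872, 45.5628) (13.1166, 34.7603) (33, 22.5535) (33, 56.3955)]  |A|=492.8382
6. canonical 4-gon: [(8.5872, 45.5628) (13.1166, 34.7603) (33, 22.5535) (33, 56.3955)]
7. shoelace: 492.8382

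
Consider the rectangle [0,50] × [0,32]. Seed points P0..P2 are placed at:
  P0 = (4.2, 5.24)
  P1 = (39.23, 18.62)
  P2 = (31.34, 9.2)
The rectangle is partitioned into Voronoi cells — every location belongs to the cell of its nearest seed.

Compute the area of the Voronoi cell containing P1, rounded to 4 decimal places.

Area of P1's cell: 552.1481

1. box [0,50]×[0,32]: [(0, 0) (50, 0) (50, 32) (0, 32)]
2. ⊥bis P1·P0 via (21.715,11.93): [(26.2718, 0) (50, 0) (50, 32) (14.0491, 32)]  |A|=954.8663
3. ⊥bis P1·P2 via (35.285,13.91): [(14.2194, 31.5541) (50, 1.585) (50, 32) (14.0491, 32)]  |A|=552.1481
4. canonical 4-gon: [(14.2194, 31.5541) (50, 1.585) (50, 32) (14.0491, 32)]
5. shoelace: 552.1481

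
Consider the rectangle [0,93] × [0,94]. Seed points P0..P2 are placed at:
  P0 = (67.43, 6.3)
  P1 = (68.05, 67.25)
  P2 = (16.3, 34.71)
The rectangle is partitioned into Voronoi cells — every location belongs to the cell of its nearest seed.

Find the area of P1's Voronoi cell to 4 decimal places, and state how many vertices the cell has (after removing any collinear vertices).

1. box [0,93]×[0,94]: [(0, 0) (93, 0) (93, 94) (0, 94)]
2. ⊥bis P1·P0 via (67.74,36.775): [(0, 37.4641) (93, 36.518) (93, 94) (0, 94)]  |A|=5301.8315
3. ⊥bis P1·P2 via (42.175,50.98): [(50.9999, 36.9453) (93, 36.518) (93, 94) (15.1244, 94)]  |A|=3428.7096
4. canonical 4-gon: [(50.9999, 36.9453) (93, 36.518) (93, 94) (15.1244, 94)]
5. shoelace: 3428.7096

Area of P1's cell: 3428.7096 (4 vertices)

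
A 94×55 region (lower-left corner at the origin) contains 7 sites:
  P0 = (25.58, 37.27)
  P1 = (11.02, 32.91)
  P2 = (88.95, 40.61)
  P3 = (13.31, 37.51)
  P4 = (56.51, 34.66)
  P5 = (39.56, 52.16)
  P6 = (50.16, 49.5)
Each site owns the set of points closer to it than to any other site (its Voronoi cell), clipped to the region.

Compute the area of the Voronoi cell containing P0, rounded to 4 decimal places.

Area of P0's cell: 807.1756

1. box [0,94]×[0,55]: [(0, 0) (94, 0) (94, 55) (0, 55)]
2. ⊥bis P0·P1 via (18.3,35.09): [(28.8077, 0) (94, 0) (94, 55) (12.3379, 55)]  |A|=4038.4944
3. ⊥bis P0·P2 via (57.265,38.94): [(28.8077, 0) (59.3174, 0) (56.4185, 55) (12.3379, 55)]  |A|=2051.2322
4. ⊥bis P0·P3 via (19.445,37.39): [(19.3326, 31.6418) (28.8077, 0) (59.3174, 0) (56.4185, 55) (19.7894, 55)]  |A|=1964.2053
5. ⊥bis P0·P4 via (41.045,35.965): [(19.3326, 31.6418) (28.8077, 0) (38.0101, 0) (42.6513, 55) (19.7894, 55)]  |A|=999.6553
6. ⊥bis P0·P5 via (32.57,44.715): [(19.3326, 31.6418) (28.8077, 0) (38.0101, 0) (41.107, 36.6997) (21.6155, 55) (19.7894, 55)]  |A|=807.1756
7. ⊥bis P0·P6 via (37.87,43.385): [(19.3326, 31.6418) (28.8077, 0) (38.0101, 0) (41.107, 36.6997) (21.6155, 55) (19.7894, 55)]  |A|=807.1756
8. canonical 6-gon: [(19.3326, 31.6418) (28.8077, 0) (38.0101, 0) (41.107, 36.6997) (21.6155, 55) (19.7894, 55)]
9. shoelace: 807.1756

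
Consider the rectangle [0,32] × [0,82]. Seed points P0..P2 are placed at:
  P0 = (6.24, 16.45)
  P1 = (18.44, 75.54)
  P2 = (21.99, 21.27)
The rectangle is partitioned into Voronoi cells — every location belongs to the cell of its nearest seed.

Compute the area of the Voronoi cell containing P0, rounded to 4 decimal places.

1. box [0,32]×[0,82]: [(0, 0) (32, 0) (32, 82) (0, 82)]
2. ⊥bis P0·P1 via (12.34,45.995): [(0, 48.5428) (0, 0) (32, 0) (32, 41.9359)]  |A|=1447.6589
3. ⊥bis P0·P2 via (14.115,18.86): [(5.3705, 47.434) (0, 48.5428) (0, 0) (19.8868, 0)]  |A|=602.0024
4. canonical 4-gon: [(5.3705, 47.434) (0, 48.5428) (0, 0) (19.8868, 0)]
5. shoelace: 602.0024

Area of P0's cell: 602.0024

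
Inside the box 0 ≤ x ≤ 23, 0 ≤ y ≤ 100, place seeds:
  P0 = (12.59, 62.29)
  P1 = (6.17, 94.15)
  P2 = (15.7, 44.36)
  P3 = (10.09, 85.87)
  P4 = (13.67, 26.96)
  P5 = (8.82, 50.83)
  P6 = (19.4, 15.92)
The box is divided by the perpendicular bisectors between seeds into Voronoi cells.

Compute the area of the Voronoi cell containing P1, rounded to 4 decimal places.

Area of P1's cell: 193.0744

1. box [0,23]×[0,100]: [(0, 0) (23, 0) (23, 100) (0, 100)]
2. ⊥bis P1·P0 via (9.38,78.22): [(0, 76.3299) (23, 80.9645) (23, 100) (0, 100)]  |A|=491.1145
3. ⊥bis P1·P2 via (10.935,69.255): [(0, 76.3299) (23, 80.9645) (23, 100) (0, 100)]  |A|=491.1145
4. ⊥bis P1·P3 via (8.13,90.01): [(0, 86.161) (23, 97.0499) (23, 100) (0, 100)]  |A|=193.0744
5. ⊥bis P1·P4 via (9.92,60.555): [(0, 86.161) (23, 97.0499) (23, 100) (0, 100)]  |A|=193.0744
6. ⊥bis P1·P5 via (7.495,72.49): [(0, 86.161) (23, 97.0499) (23, 100) (0, 100)]  |A|=193.0744
7. ⊥bis P1·P6 via (12.785,55.035): [(0, 86.161) (23, 97.0499) (23, 100) (0, 100)]  |A|=193.0744
8. canonical 4-gon: [(0, 86.161) (23, 97.0499) (23, 100) (0, 100)]
9. shoelace: 193.0744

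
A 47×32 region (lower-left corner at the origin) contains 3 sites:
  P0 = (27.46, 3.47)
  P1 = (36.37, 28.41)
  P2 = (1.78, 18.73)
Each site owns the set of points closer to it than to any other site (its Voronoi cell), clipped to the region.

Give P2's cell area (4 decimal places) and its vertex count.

Area of P2's cell: 500.0507 (5 vertices)

1. box [0,47]×[0,32]: [(0, 0) (47, 0) (47, 32) (0, 32)]
2. ⊥bis P2·P0 via (14.62,11.1): [(0, 0) (8.024, 0) (27.0395, 32) (0, 32)]  |A|=561.0163
3. ⊥bis P2·P1 via (19.075,23.57): [(0, 0) (8.024, 0) (20.0211, 20.1892) (16.7159, 32) (0, 32)]  |A|=500.0507
4. canonical 5-gon: [(0, 0) (8.024, 0) (20.0211, 20.1892) (16.7159, 32) (0, 32)]
5. shoelace: 500.0507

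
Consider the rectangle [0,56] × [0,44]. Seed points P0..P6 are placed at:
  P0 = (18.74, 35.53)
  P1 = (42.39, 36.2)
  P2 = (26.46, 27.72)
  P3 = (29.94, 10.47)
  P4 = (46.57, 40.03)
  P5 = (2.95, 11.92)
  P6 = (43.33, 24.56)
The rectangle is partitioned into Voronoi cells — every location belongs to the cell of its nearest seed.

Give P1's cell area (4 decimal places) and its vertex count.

1. box [0,56]×[0,44]: [(0, 0) (56, 0) (56, 44) (0, 44)]
2. ⊥bis P1·P0 via (30.565,35.865): [(31.581, 0) (56, 0) (56, 44) (30.3345, 44)]  |A|=1101.8571
3. ⊥bis P1·P2 via (34.425,31.96): [(30.4649, 39.3992) (51.4382, 0) (56, 0) (56, 44) (30.3345, 44)]  |A|=710.6781
4. ⊥bis P1·P3 via (36.165,23.335): [(30.4649, 39.3992) (40.0056, 21.4766) (56, 13.7374) (56, 44) (30.3345, 44)]  |A|=551.8314
5. ⊥bis P1·P4 via (44.48,38.115): [(30.4649, 39.3992) (40.0056, 21.4766) (56, 13.7374) (56, 25.5423) (39.0878, 44) (30.3345, 44)]  |A|=395.7506
6. ⊥bis P1·P5 via (22.67,24.06): [(30.4649, 39.3992) (40.0056, 21.4766) (56, 13.7374) (56, 25.5423) (39.0878, 44) (30.3345, 44)]  |A|=395.7506
7. ⊥bis P1·P6 via (42.86,30.38): [(30.4649, 39.3992) (35.5791, 29.792) (50.9674, 31.0347) (39.0878, 44) (30.3345, 44)]  |A|=180.4599
8. canonical 5-gon: [(30.4649, 39.3992) (35.5791, 29.792) (50.9674, 31.0347) (39.0878, 44) (30.3345, 44)]
9. shoelace: 180.4599

Area of P1's cell: 180.4599 (5 vertices)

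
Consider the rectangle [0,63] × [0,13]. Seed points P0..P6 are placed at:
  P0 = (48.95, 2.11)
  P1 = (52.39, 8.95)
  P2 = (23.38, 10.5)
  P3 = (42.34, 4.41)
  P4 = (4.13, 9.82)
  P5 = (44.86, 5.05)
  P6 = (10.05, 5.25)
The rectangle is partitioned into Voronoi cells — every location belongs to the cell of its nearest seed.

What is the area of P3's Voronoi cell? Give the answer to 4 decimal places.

Area of P3's cell: 137.6938

1. box [0,63]×[0,13]: [(0, 0) (63, 0) (63, 13) (0, 13)]
2. ⊥bis P3·P0 via (45.645,3.26): [(0, 0) (44.5107, 0) (49.0341, 13) (0, 13)]  |A|=608.041
3. ⊥bis P3·P1 via (47.365,6.68): [(0, 0) (44.5107, 0) (47.0656, 7.3427) (44.51, 13) (0, 13)]  |A|=595.2439
4. ⊥bis P3·P2 via (32.86,7.455): [(30.4654, 0) (44.5107, 0) (47.0656, 7.3427) (44.51, 13) (34.6411, 13)]  |A|=172.0516
5. ⊥bis P3·P4 via (23.235,7.115): [(30.4654, 0) (44.5107, 0) (47.0656, 7.3427) (44.51, 13) (34.6411, 13)]  |A|=172.0516
6. ⊥bis P3·P5 via (43.6,4.73): [(30.4654, 0) (44.5107, 0) (44.6787, 0.4828) (41.4997, 13) (34.6411, 13)]  |A|=137.6938
7. ⊥bis P3·P6 via (26.195,4.83): [(30.4654, 0) (44.5107, 0) (44.6787, 0.4828) (41.4997, 13) (34.6411, 13)]  |A|=137.6938
8. canonical 5-gon: [(30.4654, 0) (44.5107, 0) (44.6787, 0.4828) (41.4997, 13) (34.6411, 13)]
9. shoelace: 137.6938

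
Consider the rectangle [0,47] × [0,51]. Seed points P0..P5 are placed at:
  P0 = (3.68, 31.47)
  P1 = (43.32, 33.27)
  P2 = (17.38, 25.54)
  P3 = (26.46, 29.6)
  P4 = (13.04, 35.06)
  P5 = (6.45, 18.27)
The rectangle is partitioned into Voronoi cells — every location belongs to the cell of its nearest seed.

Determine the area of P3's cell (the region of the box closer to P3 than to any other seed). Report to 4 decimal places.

1. box [0,47]×[0,51]: [(0, 0) (47, 0) (47, 51) (0, 51)]
2. ⊥bis P3·P0 via (15.07,30.535): [(12.5634, 0) (47, 0) (47, 51) (16.75, 51)]  |A|=1649.5094
3. ⊥bis P3·P1 via (34.89,31.435): [(12.5634, 0) (41.7326, 0) (30.6312, 51) (16.75, 51)]  |A|=1097.7863
4. ⊥bis P3·P2 via (21.92,27.57): [(15.9269, 40.9733) (34.2476, 0) (41.7326, 0) (30.6312, 51) (16.75, 51)]  |A|=653.5501
5. ⊥bis P3·P4 via (19.75,32.33): [(19.7698, 32.3787) (34.2476, 0) (41.7326, 0) (30.6312, 51) (27.346, 51)]  |A|=532.0914
6. ⊥bis P3·P5 via (16.455,23.935): [(19.7698, 32.3787) (34.2476, 0) (41.7326, 0) (30.6312, 51) (27.346, 51)]  |A|=532.0914
7. canonical 5-gon: [(19.7698, 32.3787) (34.2476, 0) (41.7326, 0) (30.6312, 51) (27.346, 51)]
8. shoelace: 532.0914

Area of P3's cell: 532.0914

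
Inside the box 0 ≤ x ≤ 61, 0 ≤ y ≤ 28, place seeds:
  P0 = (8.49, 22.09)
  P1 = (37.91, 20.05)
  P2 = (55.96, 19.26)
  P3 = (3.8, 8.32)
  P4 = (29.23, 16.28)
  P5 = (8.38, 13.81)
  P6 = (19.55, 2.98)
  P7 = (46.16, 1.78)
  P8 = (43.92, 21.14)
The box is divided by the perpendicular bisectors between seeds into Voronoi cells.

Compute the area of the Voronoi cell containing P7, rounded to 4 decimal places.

1. box [0,61]×[0,28]: [(0, 0) (61, 0) (61, 28) (0, 28)]
2. ⊥bis P7·P0 via (27.325,11.935): [(20.8902, 0) (61, 0) (61, 28) (35.9865, 28)]  |A|=911.726
3. ⊥bis P7·P1 via (42.035,10.915): [(21.8643, 1.8067) (20.8902, 0) (61, 0) (61, 19.4788)]  |A|=417.3925
4. ⊥bis P7·P2 via (51.06,10.52): [(46.6436, 12.996) (21.8643, 1.8067) (20.8902, 0) (61, 0) (61, 4.9472)]  |A|=313.0815
5. ⊥bis P7·P3 via (24.98,5.05): [(46.6436, 12.996) (24.6752, 3.076) (24.2003, 0) (61, 0) (61, 4.9472)]  |A|=306.0693
6. ⊥bis P7·P4 via (37.695,9.03): [(46.6436, 12.996) (37.5906, 8.9081) (29.9611, 0) (61, 0) (61, 4.9472)]  |A|=261.9315
7. ⊥bis P7·P5 via (27.27,7.795): [(46.6436, 12.996) (37.5906, 8.9081) (29.9611, 0) (61, 0) (61, 4.9472)]  |A|=261.9315
8. ⊥bis P7·P6 via (32.855,2.38): [(46.6436, 12.996) (37.5906, 8.9081) (32.9025, 3.4344) (32.7477, 0) (61, 0) (61, 4.9472)]  |A|=257.1464
9. ⊥bis P7·P8 via (45.04,11.46): [(48.6403, 11.8766) (42.6225, 11.1803) (37.5906, 8.9081) (32.9025, 3.4344) (32.7477, 0) (61, 0) (61, 4.9472)]  |A|=253.0829
10. canonical 7-gon: [(48.6403, 11.8766) (42.6225, 11.1803) (37.5906, 8.9081) (32.9025, 3.4344) (32.7477, 0) (61, 0) (61, 4.9472)]
11. shoelace: 253.0829

Area of P7's cell: 253.0829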